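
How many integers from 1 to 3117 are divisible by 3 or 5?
⌊3117/3⌋ + ⌊3117/5⌋ - ⌊3117/15⌋ = 1039 + 623 - 207 = 1455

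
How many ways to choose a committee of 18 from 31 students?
C(31,18) = 31!/(18!×13!) = 206253075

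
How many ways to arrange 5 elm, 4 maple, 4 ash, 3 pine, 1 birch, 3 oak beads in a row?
20! / (5! × 4! × 4! × 3! × 1! × 3!) = 977728752000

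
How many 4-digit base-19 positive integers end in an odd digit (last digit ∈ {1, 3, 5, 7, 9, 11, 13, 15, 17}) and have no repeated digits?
Last∈{1,3,5,7,9,11,13,15,17}. Last=0: 0. Last nonzero: 9×17×P(17,2) = 41616. Total = 41616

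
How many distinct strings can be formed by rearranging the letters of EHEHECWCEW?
10! / (4! × 2! × 2! × 2!) = 18900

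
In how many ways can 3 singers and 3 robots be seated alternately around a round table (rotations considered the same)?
Fix one of the singers: (3-1)! ways for the remaining singers, × 3! ways for the robots = 2 × 6 = 12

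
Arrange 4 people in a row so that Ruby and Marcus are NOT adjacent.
Total - adjacent = 4! - (4-1)!×2 = 24 - 12 = 12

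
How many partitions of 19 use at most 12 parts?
By conjugation, equals partitions of 19 into parts ≤ 12. Let r_j(i) = number of partitions of i into parts ≤ j, for i = 0..19. r_1(i) = 1 for all i; r_j(i) = r_{j-1}(i) + r_j(i-j). Rows j = 2..12: ≤2: 1 1 2 2 3 3 4 4 5 5 6 6 7 7 8 8 9 9 10 10; ≤3: 1 1 2 3 4 5 7 8 10 12 14 16 19 21 24 27 30 33 37 40; ≤4: 1 1 2 3 5 6 9 11 15 18 23 27 34 39 47 54 64 72 84 94; ≤5: 1 1 2 3 5 7 10 13 18 23 30 37 47 57 70 84 101 119 141 164; ≤6: 1 1 2 3 5 7 11 14 20 26 35 44 58 71 90 110 136 163 199 235; ≤7: 1 1 2 3 5 7 11 15 21 28 38 49 65 82 105 131 164 201 248 300; ≤8: 1 1 2 3 5 7 11 15 22 29 40 52 70 89 116 146 186 230 288 352; ≤9: 1 1 2 3 5 7 11 15 22 30 41 54 73 94 123 157 201 252 318 393; ≤10: 1 1 2 3 5 7 11 15 22 30 42 55 75 97 128 164 212 267 340 423; ≤11: 1 1 2 3 5 7 11 15 22 30 42 56 76 99 131 169 219 278 355 445; ≤12: 1 1 2 3 5 7 11 15 22 30 42 56 77 100 133 172 224 285 366 460. r_12(19) = 460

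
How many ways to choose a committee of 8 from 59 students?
C(59,8) = 59!/(8!×51!) = 2217471399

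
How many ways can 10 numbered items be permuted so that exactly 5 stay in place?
Choose the 5 fixed points C(10,5) = 252, derange the rest: !5 = Σ_{j=0}^{5} (-1)^j·5!/j! = 120 - 120 + 60 - 20 + 5 - 1 = 44. Product = 252 × 44 = 11088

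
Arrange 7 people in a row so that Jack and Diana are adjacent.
Treat as block: (7-1)! × 2! = 720 × 2 = 1440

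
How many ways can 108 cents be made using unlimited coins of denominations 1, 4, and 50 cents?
Coefficient of x^108 in 1/(1-x^1) · 1/(1-x^4) · 1/(1-x^50). Case on j = number of 50-cent coins (j = 0..2); remainder r = 108 - 50j is made from {1,4} in ⌊r/4⌋+1 ways. r = 108, 58, 8 → 28 + 15 + 3 = 46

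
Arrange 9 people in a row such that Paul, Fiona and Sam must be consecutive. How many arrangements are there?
Treat the 3 as one block: (9-3+1)! × 3! = 5040 × 6 = 30240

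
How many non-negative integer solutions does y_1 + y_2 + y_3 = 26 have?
C(26+3-1, 3-1) = C(28, 2) = 378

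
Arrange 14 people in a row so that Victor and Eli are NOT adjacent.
Total - adjacent = 14! - (14-1)!×2 = 87178291200 - 12454041600 = 74724249600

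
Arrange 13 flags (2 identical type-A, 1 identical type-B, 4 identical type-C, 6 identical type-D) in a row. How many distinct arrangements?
13! / (2! × 1! × 4! × 6!) = 180180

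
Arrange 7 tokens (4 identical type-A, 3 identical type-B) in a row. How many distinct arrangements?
7! / (4! × 3!) = 35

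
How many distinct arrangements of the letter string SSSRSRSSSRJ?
11! / (3! × 1! × 7!) = 1320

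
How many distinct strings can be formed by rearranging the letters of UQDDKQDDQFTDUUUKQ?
17! / (1! × 5! × 1! × 4! × 4! × 2!) = 2572970400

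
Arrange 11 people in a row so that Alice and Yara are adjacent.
Treat as block: (11-1)! × 2! = 3628800 × 2 = 7257600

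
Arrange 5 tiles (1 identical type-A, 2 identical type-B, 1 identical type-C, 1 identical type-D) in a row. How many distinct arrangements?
5! / (1! × 2! × 1! × 1!) = 60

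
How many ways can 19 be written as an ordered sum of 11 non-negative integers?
C(19+11-1, 11-1) = C(29, 10) = 20030010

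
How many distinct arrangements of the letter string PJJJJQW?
7! / (1! × 1! × 4! × 1!) = 210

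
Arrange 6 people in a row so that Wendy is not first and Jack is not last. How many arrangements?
By inclusion-exclusion: 6! - 2×(6-1)! + (6-2)! = 720 - 240 + 24 = 504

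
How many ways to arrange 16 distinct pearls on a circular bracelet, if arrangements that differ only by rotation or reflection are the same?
(16-1)!/2 = 1307674368000/2 = 653837184000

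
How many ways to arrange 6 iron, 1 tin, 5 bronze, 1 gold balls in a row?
13! / (6! × 1! × 5! × 1!) = 72072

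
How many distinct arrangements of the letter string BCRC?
4! / (1! × 1! × 2!) = 12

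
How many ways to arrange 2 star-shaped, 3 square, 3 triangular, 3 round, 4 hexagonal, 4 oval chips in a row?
19! / (2! × 3! × 3! × 3! × 4! × 4!) = 488864376000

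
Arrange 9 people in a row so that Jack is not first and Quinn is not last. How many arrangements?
By inclusion-exclusion: 9! - 2×(9-1)! + (9-2)! = 362880 - 80640 + 5040 = 287280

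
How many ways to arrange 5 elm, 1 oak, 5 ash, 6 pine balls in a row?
17! / (5! × 1! × 5! × 6!) = 34306272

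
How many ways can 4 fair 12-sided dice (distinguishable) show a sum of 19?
Coefficient of x^19 in (x + x² + ... + x^12)^4. By inclusion-exclusion on dice exceeding 12: Σ_j (-1)^j C(4,j)·C(19-1-12j, 3) = C(4,0)·C(18,3) - C(4,1)·C(6,3) = 1·816 - 4·20 = 736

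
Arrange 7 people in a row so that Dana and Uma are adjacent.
Treat as block: (7-1)! × 2! = 720 × 2 = 1440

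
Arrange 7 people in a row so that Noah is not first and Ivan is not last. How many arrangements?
By inclusion-exclusion: 7! - 2×(7-1)! + (7-2)! = 5040 - 1440 + 120 = 3720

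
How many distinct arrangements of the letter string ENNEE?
5! / (2! × 3!) = 10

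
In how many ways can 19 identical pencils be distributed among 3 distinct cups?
C(19+3-1, 3-1) = C(21, 2) = 210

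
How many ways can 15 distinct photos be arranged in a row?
15! = 1307674368000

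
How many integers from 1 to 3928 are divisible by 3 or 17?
⌊3928/3⌋ + ⌊3928/17⌋ - ⌊3928/51⌋ = 1309 + 231 - 77 = 1463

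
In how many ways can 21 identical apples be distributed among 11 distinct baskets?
C(21+11-1, 11-1) = C(31, 10) = 44352165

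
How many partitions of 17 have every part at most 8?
Let r_j(i) = number of partitions of i into parts ≤ j, for i = 0..17. r_1(i) = 1 for all i; r_j(i) = r_{j-1}(i) + r_j(i-j). Rows j = 2..8: ≤2: 1 1 2 2 3 3 4 4 5 5 6 6 7 7 8 8 9 9; ≤3: 1 1 2 3 4 5 7 8 10 12 14 16 19 21 24 27 30 33; ≤4: 1 1 2 3 5 6 9 11 15 18 23 27 34 39 47 54 64 72; ≤5: 1 1 2 3 5 7 10 13 18 23 30 37 47 57 70 84 101 119; ≤6: 1 1 2 3 5 7 11 14 20 26 35 44 58 71 90 110 136 163; ≤7: 1 1 2 3 5 7 11 15 21 28 38 49 65 82 105 131 164 201; ≤8: 1 1 2 3 5 7 11 15 22 29 40 52 70 89 116 146 186 230. r_8(17) = 230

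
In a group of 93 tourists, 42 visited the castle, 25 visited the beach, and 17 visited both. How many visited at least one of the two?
|A∪B| = |A| + |B| - |A∩B| = 42 + 25 - 17 = 50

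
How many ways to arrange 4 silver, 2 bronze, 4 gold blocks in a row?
10! / (4! × 2! × 4!) = 3150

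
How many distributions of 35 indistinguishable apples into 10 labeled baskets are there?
C(35+10-1, 10-1) = C(44, 9) = 708930508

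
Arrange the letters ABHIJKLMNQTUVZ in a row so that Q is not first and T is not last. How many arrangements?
By inclusion-exclusion: 14! - 2×(14-1)! + (14-2)! = 87178291200 - 12454041600 + 479001600 = 75203251200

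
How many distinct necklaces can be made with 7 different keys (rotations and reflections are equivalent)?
(7-1)!/2 = 720/2 = 360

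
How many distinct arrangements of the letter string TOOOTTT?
7! / (3! × 4!) = 35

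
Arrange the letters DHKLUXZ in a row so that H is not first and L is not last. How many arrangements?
By inclusion-exclusion: 7! - 2×(7-1)! + (7-2)! = 5040 - 1440 + 120 = 3720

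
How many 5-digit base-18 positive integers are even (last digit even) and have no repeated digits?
Last∈{0,2,4,6,8,10,12,14,16}. Last=0: 57120. Last nonzero: 8×16×P(16,3) = 430080. Total = 487200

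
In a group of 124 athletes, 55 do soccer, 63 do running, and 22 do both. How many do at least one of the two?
|A∪B| = |A| + |B| - |A∩B| = 55 + 63 - 22 = 96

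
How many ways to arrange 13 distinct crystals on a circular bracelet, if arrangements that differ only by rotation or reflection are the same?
(13-1)!/2 = 479001600/2 = 239500800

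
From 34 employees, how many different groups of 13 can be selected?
C(34,13) = 34!/(13!×21!) = 927983760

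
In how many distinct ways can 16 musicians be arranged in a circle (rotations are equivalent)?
Circular: fix one position, arrange the rest. (16-1)! = 1307674368000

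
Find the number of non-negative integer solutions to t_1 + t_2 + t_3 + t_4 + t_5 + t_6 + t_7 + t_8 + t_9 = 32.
C(32+9-1, 9-1) = C(40, 8) = 76904685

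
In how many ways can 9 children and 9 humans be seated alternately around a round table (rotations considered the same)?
Fix one of the children: (9-1)! ways for the remaining children, × 9! ways for the humans = 40320 × 362880 = 14631321600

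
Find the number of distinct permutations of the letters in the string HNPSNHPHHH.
10! / (5! × 1! × 2! × 2!) = 7560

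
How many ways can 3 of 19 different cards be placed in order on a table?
P(19,3) = 19!/(19-3)! = 5814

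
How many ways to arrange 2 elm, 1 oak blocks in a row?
3! / (2! × 1!) = 3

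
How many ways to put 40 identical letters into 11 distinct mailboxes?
C(40+11-1, 11-1) = C(50, 10) = 10272278170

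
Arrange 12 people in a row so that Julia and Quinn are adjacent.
Treat as block: (12-1)! × 2! = 39916800 × 2 = 79833600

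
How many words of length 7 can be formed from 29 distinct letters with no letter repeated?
P(29,7) = 29!/(29-7)! = 7866331200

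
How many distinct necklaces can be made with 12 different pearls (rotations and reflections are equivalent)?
(12-1)!/2 = 39916800/2 = 19958400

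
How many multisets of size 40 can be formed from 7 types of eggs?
C(40+7-1, 7-1) = C(46, 6) = 9366819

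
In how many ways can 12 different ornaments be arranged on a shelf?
12! = 479001600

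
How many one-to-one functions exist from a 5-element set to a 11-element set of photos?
P(11,5) = 11!/(11-5)! = 55440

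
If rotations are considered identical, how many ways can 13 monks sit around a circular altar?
Circular: fix one position, arrange the rest. (13-1)! = 479001600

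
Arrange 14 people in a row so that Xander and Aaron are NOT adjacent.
Total - adjacent = 14! - (14-1)!×2 = 87178291200 - 12454041600 = 74724249600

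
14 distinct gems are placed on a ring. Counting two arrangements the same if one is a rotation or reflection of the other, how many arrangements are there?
(14-1)!/2 = 6227020800/2 = 3113510400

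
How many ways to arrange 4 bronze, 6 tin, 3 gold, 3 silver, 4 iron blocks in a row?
20! / (4! × 6! × 3! × 3! × 4!) = 162954792000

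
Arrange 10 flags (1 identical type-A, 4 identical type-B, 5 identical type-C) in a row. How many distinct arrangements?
10! / (1! × 4! × 5!) = 1260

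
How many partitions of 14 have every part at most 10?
Let r_j(i) = number of partitions of i into parts ≤ j, for i = 0..14. r_1(i) = 1 for all i; r_j(i) = r_{j-1}(i) + r_j(i-j). Rows j = 2..10: ≤2: 1 1 2 2 3 3 4 4 5 5 6 6 7 7 8; ≤3: 1 1 2 3 4 5 7 8 10 12 14 16 19 21 24; ≤4: 1 1 2 3 5 6 9 11 15 18 23 27 34 39 47; ≤5: 1 1 2 3 5 7 10 13 18 23 30 37 47 57 70; ≤6: 1 1 2 3 5 7 11 14 20 26 35 44 58 71 90; ≤7: 1 1 2 3 5 7 11 15 21 28 38 49 65 82 105; ≤8: 1 1 2 3 5 7 11 15 22 29 40 52 70 89 116; ≤9: 1 1 2 3 5 7 11 15 22 30 41 54 73 94 123; ≤10: 1 1 2 3 5 7 11 15 22 30 42 55 75 97 128. r_10(14) = 128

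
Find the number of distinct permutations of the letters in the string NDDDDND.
7! / (5! × 2!) = 21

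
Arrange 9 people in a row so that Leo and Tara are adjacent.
Treat as block: (9-1)! × 2! = 40320 × 2 = 80640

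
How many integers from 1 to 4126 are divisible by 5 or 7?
⌊4126/5⌋ + ⌊4126/7⌋ - ⌊4126/35⌋ = 825 + 589 - 117 = 1297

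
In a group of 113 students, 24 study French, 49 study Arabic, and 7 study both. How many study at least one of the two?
|A∪B| = |A| + |B| - |A∩B| = 24 + 49 - 7 = 66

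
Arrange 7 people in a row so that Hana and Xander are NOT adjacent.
Total - adjacent = 7! - (7-1)!×2 = 5040 - 1440 = 3600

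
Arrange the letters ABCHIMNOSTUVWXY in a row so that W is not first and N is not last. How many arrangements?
By inclusion-exclusion: 15! - 2×(15-1)! + (15-2)! = 1307674368000 - 174356582400 + 6227020800 = 1139544806400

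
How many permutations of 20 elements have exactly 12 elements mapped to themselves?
Choose the 12 fixed points C(20,12) = 125970, derange the rest: !8 = Σ_{j=0}^{8} (-1)^j·8!/j! = 40320 - 40320 + 20160 - 6720 + 1680 - 336 + 56 - 8 + 1 = 14833. Product = 125970 × 14833 = 1868513010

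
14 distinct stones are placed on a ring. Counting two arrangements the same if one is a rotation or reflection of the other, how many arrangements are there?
(14-1)!/2 = 6227020800/2 = 3113510400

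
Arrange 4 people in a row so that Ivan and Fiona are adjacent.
Treat as block: (4-1)! × 2! = 6 × 2 = 12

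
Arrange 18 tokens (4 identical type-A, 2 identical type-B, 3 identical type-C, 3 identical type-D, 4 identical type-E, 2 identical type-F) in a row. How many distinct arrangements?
18! / (4! × 2! × 3! × 3! × 4! × 2!) = 77189112000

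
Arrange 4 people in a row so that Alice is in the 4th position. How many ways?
Fix one position: (4-1)! = 6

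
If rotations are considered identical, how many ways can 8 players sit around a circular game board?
Circular: fix one position, arrange the rest. (8-1)! = 5040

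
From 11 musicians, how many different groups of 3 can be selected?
C(11,3) = 11!/(3!×8!) = 165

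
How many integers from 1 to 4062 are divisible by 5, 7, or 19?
⌊4062/5⌋+⌊4062/7⌋+⌊4062/19⌋ - ⌊4062/35⌋-⌊4062/95⌋-⌊4062/133⌋ + ⌊4062/665⌋ = 812+580+213 - 116-42-30 + 6 = 1423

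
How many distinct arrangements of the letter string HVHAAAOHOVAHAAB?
15! / (4! × 2! × 1! × 6! × 2!) = 18918900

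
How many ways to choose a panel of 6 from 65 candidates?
C(65,6) = 65!/(6!×59!) = 82598880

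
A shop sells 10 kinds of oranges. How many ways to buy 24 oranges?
C(24+10-1, 10-1) = C(33, 9) = 38567100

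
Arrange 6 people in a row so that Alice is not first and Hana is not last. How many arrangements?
By inclusion-exclusion: 6! - 2×(6-1)! + (6-2)! = 720 - 240 + 24 = 504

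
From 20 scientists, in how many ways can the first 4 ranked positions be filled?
P(20,4) = 20!/(20-4)! = 116280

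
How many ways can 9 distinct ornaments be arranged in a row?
9! = 362880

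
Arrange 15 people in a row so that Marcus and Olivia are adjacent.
Treat as block: (15-1)! × 2! = 87178291200 × 2 = 174356582400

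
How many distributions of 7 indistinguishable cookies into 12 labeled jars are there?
C(7+12-1, 12-1) = C(18, 11) = 31824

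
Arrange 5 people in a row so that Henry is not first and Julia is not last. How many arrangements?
By inclusion-exclusion: 5! - 2×(5-1)! + (5-2)! = 120 - 48 + 6 = 78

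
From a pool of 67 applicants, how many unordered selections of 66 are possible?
C(67,66) = 67!/(66!×1!) = 67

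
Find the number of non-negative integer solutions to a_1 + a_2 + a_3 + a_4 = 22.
C(22+4-1, 4-1) = C(25, 3) = 2300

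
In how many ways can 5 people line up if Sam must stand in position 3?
Fix one position: (5-1)! = 24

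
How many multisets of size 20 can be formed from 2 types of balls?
C(20+2-1, 2-1) = C(21, 1) = 21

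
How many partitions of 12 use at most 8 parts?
By conjugation, equals partitions of 12 into parts ≤ 8. Let r_j(i) = number of partitions of i into parts ≤ j, for i = 0..12. r_1(i) = 1 for all i; r_j(i) = r_{j-1}(i) + r_j(i-j). Rows j = 2..8: ≤2: 1 1 2 2 3 3 4 4 5 5 6 6 7; ≤3: 1 1 2 3 4 5 7 8 10 12 14 16 19; ≤4: 1 1 2 3 5 6 9 11 15 18 23 27 34; ≤5: 1 1 2 3 5 7 10 13 18 23 30 37 47; ≤6: 1 1 2 3 5 7 11 14 20 26 35 44 58; ≤7: 1 1 2 3 5 7 11 15 21 28 38 49 65; ≤8: 1 1 2 3 5 7 11 15 22 29 40 52 70. r_8(12) = 70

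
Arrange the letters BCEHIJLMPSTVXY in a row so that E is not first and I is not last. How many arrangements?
By inclusion-exclusion: 14! - 2×(14-1)! + (14-2)! = 87178291200 - 12454041600 + 479001600 = 75203251200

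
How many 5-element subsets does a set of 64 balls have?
C(64,5) = 64!/(5!×59!) = 7624512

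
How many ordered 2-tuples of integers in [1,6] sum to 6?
Coefficient of x^6 in (x + x² + ... + x^6)^2. By inclusion-exclusion on dice exceeding 6: Σ_j (-1)^j C(2,j)·C(6-1-6j, 1) = C(2,0)·C(5,1) = 1·5 = 5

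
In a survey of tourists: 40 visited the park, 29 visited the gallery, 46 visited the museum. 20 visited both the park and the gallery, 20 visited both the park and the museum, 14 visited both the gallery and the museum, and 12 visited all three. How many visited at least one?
|A∪B∪C| = 40+29+46-20-20-14+12 = 73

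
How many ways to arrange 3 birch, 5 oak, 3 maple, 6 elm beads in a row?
17! / (3! × 5! × 3! × 6!) = 114354240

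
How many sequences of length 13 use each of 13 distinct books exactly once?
13! = 6227020800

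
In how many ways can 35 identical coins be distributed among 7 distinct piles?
C(35+7-1, 7-1) = C(41, 6) = 4496388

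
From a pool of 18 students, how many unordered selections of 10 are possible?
C(18,10) = 18!/(10!×8!) = 43758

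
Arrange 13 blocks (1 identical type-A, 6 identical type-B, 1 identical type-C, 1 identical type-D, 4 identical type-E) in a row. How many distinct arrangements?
13! / (1! × 6! × 1! × 1! × 4!) = 360360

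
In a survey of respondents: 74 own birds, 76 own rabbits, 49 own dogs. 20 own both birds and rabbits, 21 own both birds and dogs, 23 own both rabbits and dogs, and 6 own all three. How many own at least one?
|A∪B∪C| = 74+76+49-20-21-23+6 = 141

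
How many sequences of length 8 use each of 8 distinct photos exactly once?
8! = 40320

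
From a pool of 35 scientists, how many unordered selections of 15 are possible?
C(35,15) = 35!/(15!×20!) = 3247943160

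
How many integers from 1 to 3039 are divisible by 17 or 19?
⌊3039/17⌋ + ⌊3039/19⌋ - ⌊3039/323⌋ = 178 + 159 - 9 = 328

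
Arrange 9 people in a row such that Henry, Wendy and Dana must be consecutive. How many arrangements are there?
Treat the 3 as one block: (9-3+1)! × 3! = 5040 × 6 = 30240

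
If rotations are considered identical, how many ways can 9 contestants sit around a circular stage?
Circular: fix one position, arrange the rest. (9-1)! = 40320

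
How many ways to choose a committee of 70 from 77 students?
C(77,70) = 77!/(70!×7!) = 2404808340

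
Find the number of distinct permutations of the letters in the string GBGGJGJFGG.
10! / (1! × 1! × 2! × 6!) = 2520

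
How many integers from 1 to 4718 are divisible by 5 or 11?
⌊4718/5⌋ + ⌊4718/11⌋ - ⌊4718/55⌋ = 943 + 428 - 85 = 1286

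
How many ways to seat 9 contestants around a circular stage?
Circular: fix one position, arrange the rest. (9-1)! = 40320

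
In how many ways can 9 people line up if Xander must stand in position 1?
Fix one position: (9-1)! = 40320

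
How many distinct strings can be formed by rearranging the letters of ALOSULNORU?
10! / (1! × 1! × 2! × 2! × 2! × 1! × 1!) = 453600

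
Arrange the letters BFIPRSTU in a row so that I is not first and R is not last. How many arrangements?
By inclusion-exclusion: 8! - 2×(8-1)! + (8-2)! = 40320 - 10080 + 720 = 30960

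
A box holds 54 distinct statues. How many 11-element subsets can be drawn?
C(54,11) = 54!/(11!×43!) = 95722852680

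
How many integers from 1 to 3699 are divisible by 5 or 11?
⌊3699/5⌋ + ⌊3699/11⌋ - ⌊3699/55⌋ = 739 + 336 - 67 = 1008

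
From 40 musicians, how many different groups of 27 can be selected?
C(40,27) = 40!/(27!×13!) = 12033222880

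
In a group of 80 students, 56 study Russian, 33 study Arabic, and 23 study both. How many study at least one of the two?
|A∪B| = |A| + |B| - |A∩B| = 56 + 33 - 23 = 66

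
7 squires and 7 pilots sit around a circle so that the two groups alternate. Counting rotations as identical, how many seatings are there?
Fix one of the squires: (7-1)! ways for the remaining squires, × 7! ways for the pilots = 720 × 5040 = 3628800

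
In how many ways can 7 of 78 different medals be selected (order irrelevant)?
C(78,7) = 78!/(7!×71!) = 2641902120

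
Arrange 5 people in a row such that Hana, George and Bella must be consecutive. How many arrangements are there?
Treat the 3 as one block: (5-3+1)! × 3! = 6 × 6 = 36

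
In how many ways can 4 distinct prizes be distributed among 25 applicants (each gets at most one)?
P(25,4) = 25!/(25-4)! = 303600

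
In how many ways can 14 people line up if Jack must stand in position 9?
Fix one position: (14-1)! = 6227020800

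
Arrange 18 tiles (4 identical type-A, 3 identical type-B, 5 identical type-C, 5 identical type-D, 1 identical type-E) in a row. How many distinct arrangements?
18! / (4! × 3! × 5! × 5! × 1!) = 3087564480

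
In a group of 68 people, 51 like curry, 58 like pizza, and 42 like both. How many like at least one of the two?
|A∪B| = |A| + |B| - |A∩B| = 51 + 58 - 42 = 67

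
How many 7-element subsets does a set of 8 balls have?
C(8,7) = 8!/(7!×1!) = 8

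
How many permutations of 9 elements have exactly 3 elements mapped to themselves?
Choose the 3 fixed points C(9,3) = 84, derange the rest: !6 = Σ_{j=0}^{6} (-1)^j·6!/j! = 720 - 720 + 360 - 120 + 30 - 6 + 1 = 265. Product = 84 × 265 = 22260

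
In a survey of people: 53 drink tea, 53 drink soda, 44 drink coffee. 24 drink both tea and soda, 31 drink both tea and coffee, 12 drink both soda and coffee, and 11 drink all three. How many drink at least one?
|A∪B∪C| = 53+53+44-24-31-12+11 = 94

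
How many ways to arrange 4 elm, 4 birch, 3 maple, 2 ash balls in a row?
13! / (4! × 4! × 3! × 2!) = 900900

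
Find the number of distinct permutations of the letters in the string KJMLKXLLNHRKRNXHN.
17! / (1! × 1! × 2! × 3! × 3! × 3! × 2! × 2!) = 205837632000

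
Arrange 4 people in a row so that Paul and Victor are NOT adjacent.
Total - adjacent = 4! - (4-1)!×2 = 24 - 12 = 12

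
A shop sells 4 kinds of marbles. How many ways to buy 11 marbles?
C(11+4-1, 4-1) = C(14, 3) = 364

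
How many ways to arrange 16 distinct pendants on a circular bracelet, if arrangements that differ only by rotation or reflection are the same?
(16-1)!/2 = 1307674368000/2 = 653837184000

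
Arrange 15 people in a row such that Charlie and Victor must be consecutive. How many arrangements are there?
Treat the 2 as one block: (15-2+1)! × 2! = 87178291200 × 2 = 174356582400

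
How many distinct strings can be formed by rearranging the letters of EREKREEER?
9! / (3! × 5! × 1!) = 504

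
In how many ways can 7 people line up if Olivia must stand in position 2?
Fix one position: (7-1)! = 720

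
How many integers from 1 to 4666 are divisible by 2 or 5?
⌊4666/2⌋ + ⌊4666/5⌋ - ⌊4666/10⌋ = 2333 + 933 - 466 = 2800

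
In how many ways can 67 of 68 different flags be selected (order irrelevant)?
C(68,67) = 68!/(67!×1!) = 68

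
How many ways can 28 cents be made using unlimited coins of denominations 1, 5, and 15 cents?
Coefficient of x^28 in 1/(1-x^1) · 1/(1-x^5) · 1/(1-x^15). Case on j = number of 15-cent coins (j = 0..1); remainder r = 28 - 15j is made from {1,5} in ⌊r/5⌋+1 ways. r = 28, 13 → 6 + 3 = 9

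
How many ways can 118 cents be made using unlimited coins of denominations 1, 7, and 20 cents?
Coefficient of x^118 in 1/(1-x^1) · 1/(1-x^7) · 1/(1-x^20). Case on j = number of 20-cent coins (j = 0..5); remainder r = 118 - 20j is made from {1,7} in ⌊r/7⌋+1 ways. r = 118, 98, 78, 58, 38, 18 → 17 + 15 + 12 + 9 + 6 + 3 = 62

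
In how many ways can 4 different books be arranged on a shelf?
4! = 24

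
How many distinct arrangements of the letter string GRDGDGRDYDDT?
12! / (1! × 1! × 2! × 5! × 3!) = 332640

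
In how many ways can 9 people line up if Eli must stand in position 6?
Fix one position: (9-1)! = 40320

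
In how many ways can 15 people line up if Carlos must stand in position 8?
Fix one position: (15-1)! = 87178291200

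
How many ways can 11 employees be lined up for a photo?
11! = 39916800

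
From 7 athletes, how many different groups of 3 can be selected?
C(7,3) = 7!/(3!×4!) = 35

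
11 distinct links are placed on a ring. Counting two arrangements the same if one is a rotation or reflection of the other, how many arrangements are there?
(11-1)!/2 = 3628800/2 = 1814400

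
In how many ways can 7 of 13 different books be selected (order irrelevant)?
C(13,7) = 13!/(7!×6!) = 1716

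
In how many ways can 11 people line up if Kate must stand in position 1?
Fix one position: (11-1)! = 3628800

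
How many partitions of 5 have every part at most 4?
Let r_j(i) = number of partitions of i into parts ≤ j, for i = 0..5. r_1(i) = 1 for all i; r_j(i) = r_{j-1}(i) + r_j(i-j). Rows j = 2..4: ≤2: 1 1 2 2 3 3; ≤3: 1 1 2 3 4 5; ≤4: 1 1 2 3 5 6. r_4(5) = 6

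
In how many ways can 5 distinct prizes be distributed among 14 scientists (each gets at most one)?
P(14,5) = 14!/(14-5)! = 240240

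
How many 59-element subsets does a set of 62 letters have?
C(62,59) = 62!/(59!×3!) = 37820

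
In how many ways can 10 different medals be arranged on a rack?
10! = 3628800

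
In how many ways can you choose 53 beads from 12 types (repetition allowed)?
C(53+12-1, 12-1) = C(64, 11) = 743595781824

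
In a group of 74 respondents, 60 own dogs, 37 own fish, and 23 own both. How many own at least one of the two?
|A∪B| = |A| + |B| - |A∩B| = 60 + 37 - 23 = 74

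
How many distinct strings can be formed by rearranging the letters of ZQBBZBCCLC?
10! / (1! × 2! × 1! × 3! × 3!) = 50400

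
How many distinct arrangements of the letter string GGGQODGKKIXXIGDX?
16! / (2! × 5! × 1! × 1! × 2! × 2! × 3!) = 3632428800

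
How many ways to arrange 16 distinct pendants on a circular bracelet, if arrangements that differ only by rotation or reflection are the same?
(16-1)!/2 = 1307674368000/2 = 653837184000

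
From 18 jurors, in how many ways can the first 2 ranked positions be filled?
P(18,2) = 18!/(18-2)! = 306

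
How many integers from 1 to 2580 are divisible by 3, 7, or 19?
⌊2580/3⌋+⌊2580/7⌋+⌊2580/19⌋ - ⌊2580/21⌋-⌊2580/57⌋-⌊2580/133⌋ + ⌊2580/399⌋ = 860+368+135 - 122-45-19 + 6 = 1183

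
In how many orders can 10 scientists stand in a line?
10! = 3628800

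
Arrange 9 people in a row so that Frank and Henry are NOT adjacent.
Total - adjacent = 9! - (9-1)!×2 = 362880 - 80640 = 282240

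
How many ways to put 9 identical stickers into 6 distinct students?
C(9+6-1, 6-1) = C(14, 5) = 2002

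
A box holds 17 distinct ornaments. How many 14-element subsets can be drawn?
C(17,14) = 17!/(14!×3!) = 680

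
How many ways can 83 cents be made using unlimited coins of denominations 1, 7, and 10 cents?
Coefficient of x^83 in 1/(1-x^1) · 1/(1-x^7) · 1/(1-x^10). Case on j = number of 10-cent coins (j = 0..8); remainder r = 83 - 10j is made from {1,7} in ⌊r/7⌋+1 ways. r = 83, 73, 63, 53, 43, 33, 23, 13, 3 → 12 + 11 + 10 + 8 + 7 + 5 + 4 + 2 + 1 = 60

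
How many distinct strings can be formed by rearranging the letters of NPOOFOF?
7! / (3! × 2! × 1! × 1!) = 420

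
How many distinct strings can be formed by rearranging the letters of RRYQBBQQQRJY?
12! / (1! × 4! × 2! × 3! × 2!) = 831600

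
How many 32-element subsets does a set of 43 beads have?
C(43,32) = 43!/(32!×11!) = 5752004349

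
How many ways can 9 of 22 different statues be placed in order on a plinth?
P(22,9) = 22!/(22-9)! = 180503769600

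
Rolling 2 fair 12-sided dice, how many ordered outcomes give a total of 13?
Coefficient of x^13 in (x + x² + ... + x^12)^2. By inclusion-exclusion on dice exceeding 12: Σ_j (-1)^j C(2,j)·C(13-1-12j, 1) = C(2,0)·C(12,1) = 1·12 = 12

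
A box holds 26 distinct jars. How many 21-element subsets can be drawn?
C(26,21) = 26!/(21!×5!) = 65780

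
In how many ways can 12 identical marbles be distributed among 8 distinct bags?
C(12+8-1, 8-1) = C(19, 7) = 50388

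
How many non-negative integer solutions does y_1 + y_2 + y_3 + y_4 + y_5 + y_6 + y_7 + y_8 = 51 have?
C(51+8-1, 8-1) = C(58, 7) = 300674088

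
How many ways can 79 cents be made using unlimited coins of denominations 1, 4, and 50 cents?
Coefficient of x^79 in 1/(1-x^1) · 1/(1-x^4) · 1/(1-x^50). Case on j = number of 50-cent coins (j = 0..1); remainder r = 79 - 50j is made from {1,4} in ⌊r/4⌋+1 ways. r = 79, 29 → 20 + 8 = 28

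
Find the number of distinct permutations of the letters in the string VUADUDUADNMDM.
13! / (2! × 4! × 1! × 3! × 2! × 1!) = 10810800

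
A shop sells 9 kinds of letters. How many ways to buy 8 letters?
C(8+9-1, 9-1) = C(16, 8) = 12870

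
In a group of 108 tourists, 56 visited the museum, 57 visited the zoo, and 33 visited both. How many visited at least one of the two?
|A∪B| = |A| + |B| - |A∩B| = 56 + 57 - 33 = 80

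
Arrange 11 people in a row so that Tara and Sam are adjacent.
Treat as block: (11-1)! × 2! = 3628800 × 2 = 7257600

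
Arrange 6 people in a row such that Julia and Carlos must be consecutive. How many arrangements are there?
Treat the 2 as one block: (6-2+1)! × 2! = 120 × 2 = 240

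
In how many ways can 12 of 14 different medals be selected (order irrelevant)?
C(14,12) = 14!/(12!×2!) = 91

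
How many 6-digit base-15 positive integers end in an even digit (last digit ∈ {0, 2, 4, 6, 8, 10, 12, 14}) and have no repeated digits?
Last∈{0,2,4,6,8,10,12,14}. Last=0: 240240. Last nonzero: 7×13×P(13,4) = 1561560. Total = 1801800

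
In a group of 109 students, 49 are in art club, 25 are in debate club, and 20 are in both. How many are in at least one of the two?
|A∪B| = |A| + |B| - |A∩B| = 49 + 25 - 20 = 54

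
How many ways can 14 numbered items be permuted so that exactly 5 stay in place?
Choose the 5 fixed points C(14,5) = 2002, derange the rest: !9 = Σ_{j=0}^{9} (-1)^j·9!/j! = 362880 - 362880 + 181440 - 60480 + 15120 - 3024 + 504 - 72 + 9 - 1 = 133496. Product = 2002 × 133496 = 267258992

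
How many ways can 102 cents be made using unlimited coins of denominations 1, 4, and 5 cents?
Coefficient of x^102 in 1/(1-x^1) · 1/(1-x^4) · 1/(1-x^5). Case on j = number of 5-cent coins (j = 0..20); remainder r = 102 - 5j is made from {1,4} in ⌊r/4⌋+1 ways. r = 102, 97, 92, 87, 82, 77, 72, 67, 62, 57, 52, 47, 42, 37, 32, 27, 22, 17, 12, 7, 2 → 26 + 25 + 24 + 22 + 21 + 20 + 19 + 17 + 16 + 15 + 14 + 12 + 11 + 10 + 9 + 7 + 6 + 5 + 4 + 2 + 1 = 286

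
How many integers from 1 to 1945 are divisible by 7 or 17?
⌊1945/7⌋ + ⌊1945/17⌋ - ⌊1945/119⌋ = 277 + 114 - 16 = 375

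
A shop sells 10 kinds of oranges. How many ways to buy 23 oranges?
C(23+10-1, 10-1) = C(32, 9) = 28048800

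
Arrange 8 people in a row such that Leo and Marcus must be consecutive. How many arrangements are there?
Treat the 2 as one block: (8-2+1)! × 2! = 5040 × 2 = 10080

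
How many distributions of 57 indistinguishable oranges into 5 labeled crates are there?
C(57+5-1, 5-1) = C(61, 4) = 521855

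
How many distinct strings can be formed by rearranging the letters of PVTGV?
5! / (1! × 2! × 1! × 1!) = 60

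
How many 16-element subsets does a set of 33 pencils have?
C(33,16) = 33!/(16!×17!) = 1166803110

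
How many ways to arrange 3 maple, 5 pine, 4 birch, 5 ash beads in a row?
17! / (3! × 5! × 4! × 5!) = 171531360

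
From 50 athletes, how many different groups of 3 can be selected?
C(50,3) = 50!/(3!×47!) = 19600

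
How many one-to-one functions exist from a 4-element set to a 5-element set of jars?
P(5,4) = 5!/(5-4)! = 120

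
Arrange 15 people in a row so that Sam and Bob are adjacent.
Treat as block: (15-1)! × 2! = 87178291200 × 2 = 174356582400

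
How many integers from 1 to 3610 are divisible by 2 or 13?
⌊3610/2⌋ + ⌊3610/13⌋ - ⌊3610/26⌋ = 1805 + 277 - 138 = 1944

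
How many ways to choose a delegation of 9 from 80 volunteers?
C(80,9) = 80!/(9!×71!) = 231900297200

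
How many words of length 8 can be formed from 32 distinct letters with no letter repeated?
P(32,8) = 32!/(32-8)! = 424097856000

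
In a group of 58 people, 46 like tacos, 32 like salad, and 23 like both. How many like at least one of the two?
|A∪B| = |A| + |B| - |A∩B| = 46 + 32 - 23 = 55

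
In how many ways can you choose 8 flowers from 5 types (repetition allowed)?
C(8+5-1, 5-1) = C(12, 4) = 495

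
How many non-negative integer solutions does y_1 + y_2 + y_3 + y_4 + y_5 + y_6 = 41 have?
C(41+6-1, 6-1) = C(46, 5) = 1370754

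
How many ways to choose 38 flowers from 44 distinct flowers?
C(44,38) = 44!/(38!×6!) = 7059052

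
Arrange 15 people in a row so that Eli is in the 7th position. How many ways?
Fix one position: (15-1)! = 87178291200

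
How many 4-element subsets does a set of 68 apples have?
C(68,4) = 68!/(4!×64!) = 814385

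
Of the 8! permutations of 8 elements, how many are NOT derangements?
Complement of the derangements. !8 = Σ_{j=0}^{8} (-1)^j·8!/j! = 40320 - 40320 + 20160 - 6720 + 1680 - 336 + 56 - 8 + 1 = 14833. 8! - !8 = 40320 - 14833 = 25487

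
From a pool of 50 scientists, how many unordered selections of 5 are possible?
C(50,5) = 50!/(5!×45!) = 2118760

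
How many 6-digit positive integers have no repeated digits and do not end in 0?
Last digit: 9 nonzero choices. First digit: 8 (nonzero, ≠last). Middle 4: P(8,4) = 1680. Total = 120960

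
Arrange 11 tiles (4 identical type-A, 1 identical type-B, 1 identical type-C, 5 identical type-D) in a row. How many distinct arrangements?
11! / (4! × 1! × 1! × 5!) = 13860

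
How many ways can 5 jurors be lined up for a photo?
5! = 120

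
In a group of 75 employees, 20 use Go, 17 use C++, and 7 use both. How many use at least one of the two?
|A∪B| = |A| + |B| - |A∩B| = 20 + 17 - 7 = 30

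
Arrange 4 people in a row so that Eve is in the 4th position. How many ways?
Fix one position: (4-1)! = 6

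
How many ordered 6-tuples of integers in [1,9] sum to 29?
Coefficient of x^29 in (x + x² + ... + x^9)^6. By inclusion-exclusion on dice exceeding 9: Σ_j (-1)^j C(6,j)·C(29-1-9j, 5) = C(6,0)·C(28,5) - C(6,1)·C(19,5) + C(6,2)·C(10,5) = 1·98280 - 6·11628 + 15·252 = 32292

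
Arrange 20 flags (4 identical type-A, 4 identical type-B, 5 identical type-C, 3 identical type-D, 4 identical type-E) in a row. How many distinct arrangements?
20! / (4! × 4! × 5! × 3! × 4!) = 244432188000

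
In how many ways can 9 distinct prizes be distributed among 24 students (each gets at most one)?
P(24,9) = 24!/(24-9)! = 474467051520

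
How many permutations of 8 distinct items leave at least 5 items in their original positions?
Exactly j fixed points: C(8,j)·!(8-j); sum over j ≥ 5 (derangement numbers via !m = (m-1)·(!(m-1) + !(m-2)): !0..!3 = 1, 0, 1, 2). Σ_{j=5}^{8} C(8,j)·!(8-j) = C(8,5)·!3 + C(8,6)·!2 + C(8,7)·!1 + C(8,8)·!0 = 56·2 + 28·1 + 8·0 + 1·1 = 141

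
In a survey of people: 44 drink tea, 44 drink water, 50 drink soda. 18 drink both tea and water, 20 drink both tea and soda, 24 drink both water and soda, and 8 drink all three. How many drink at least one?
|A∪B∪C| = 44+44+50-18-20-24+8 = 84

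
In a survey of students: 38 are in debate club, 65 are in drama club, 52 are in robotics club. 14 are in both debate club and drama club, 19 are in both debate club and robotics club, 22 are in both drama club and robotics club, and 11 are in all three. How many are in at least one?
|A∪B∪C| = 38+65+52-14-19-22+11 = 111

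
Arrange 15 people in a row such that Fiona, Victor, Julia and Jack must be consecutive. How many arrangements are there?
Treat the 4 as one block: (15-4+1)! × 4! = 479001600 × 24 = 11496038400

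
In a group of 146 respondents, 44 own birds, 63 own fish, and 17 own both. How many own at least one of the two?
|A∪B| = |A| + |B| - |A∩B| = 44 + 63 - 17 = 90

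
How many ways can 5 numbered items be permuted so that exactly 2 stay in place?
Choose the 2 fixed points C(5,2) = 10, derange the rest: !3 = Σ_{j=0}^{3} (-1)^j·3!/j! = 6 - 6 + 3 - 1 = 2. Product = 10 × 2 = 20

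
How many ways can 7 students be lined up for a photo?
7! = 5040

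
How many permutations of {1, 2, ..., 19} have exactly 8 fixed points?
Choose the 8 fixed points C(19,8) = 75582, derange the rest: !11 = Σ_{j=0}^{11} (-1)^j·11!/j! = 39916800 - 39916800 + 19958400 - 6652800 + 1663200 - 332640 + 55440 - 7920 + 990 - 110 + 11 - 1 = 14684570. Product = 75582 × 14684570 = 1109889169740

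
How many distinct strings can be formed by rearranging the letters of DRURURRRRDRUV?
13! / (1! × 7! × 2! × 3!) = 102960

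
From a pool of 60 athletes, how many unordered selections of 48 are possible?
C(60,48) = 60!/(48!×12!) = 1399358844975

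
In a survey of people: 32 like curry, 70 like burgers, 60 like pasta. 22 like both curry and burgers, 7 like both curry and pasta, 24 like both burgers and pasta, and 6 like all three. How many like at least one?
|A∪B∪C| = 32+70+60-22-7-24+6 = 115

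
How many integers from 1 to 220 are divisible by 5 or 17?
⌊220/5⌋ + ⌊220/17⌋ - ⌊220/85⌋ = 44 + 12 - 2 = 54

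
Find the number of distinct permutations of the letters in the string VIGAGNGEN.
9! / (1! × 1! × 1! × 3! × 1! × 2!) = 30240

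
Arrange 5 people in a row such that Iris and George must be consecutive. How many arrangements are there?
Treat the 2 as one block: (5-2+1)! × 2! = 24 × 2 = 48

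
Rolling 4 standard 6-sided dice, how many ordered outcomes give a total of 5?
Coefficient of x^5 in (x + x² + ... + x^6)^4. By inclusion-exclusion on dice exceeding 6: Σ_j (-1)^j C(4,j)·C(5-1-6j, 3) = C(4,0)·C(4,3) = 1·4 = 4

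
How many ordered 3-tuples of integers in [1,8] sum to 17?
Coefficient of x^17 in (x + x² + ... + x^8)^3. By inclusion-exclusion on dice exceeding 8: Σ_j (-1)^j C(3,j)·C(17-1-8j, 2) = C(3,0)·C(16,2) - C(3,1)·C(8,2) = 1·120 - 3·28 = 36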